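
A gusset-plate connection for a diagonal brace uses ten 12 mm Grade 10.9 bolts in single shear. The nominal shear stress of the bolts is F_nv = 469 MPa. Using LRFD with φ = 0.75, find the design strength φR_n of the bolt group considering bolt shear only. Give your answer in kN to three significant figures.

A_b = π × 12² / 4 = 113.1 mm².
R_n = F_nv · A_b · n · n_s = 469 × 113.1 × 10 × 1 / 1000 = 530.4 kN.
Design strength φR_n = 0.75 × 530.4 = 398 kN.

398 kN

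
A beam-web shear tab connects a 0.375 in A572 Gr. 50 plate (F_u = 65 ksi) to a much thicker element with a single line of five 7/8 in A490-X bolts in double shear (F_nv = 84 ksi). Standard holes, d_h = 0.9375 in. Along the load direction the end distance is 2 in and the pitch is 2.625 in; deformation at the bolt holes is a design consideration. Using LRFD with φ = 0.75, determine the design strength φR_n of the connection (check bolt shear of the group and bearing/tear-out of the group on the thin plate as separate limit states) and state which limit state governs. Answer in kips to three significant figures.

Bolt shear: A_b = π·0.875²/4 = 0.6013 in²; R_n = 84 × 0.6013 × 5 × 2 = 505.1 kips → 0.75 × 505.1 = 379 kips.
Bearing (1.2 l_c t F_u ≤ 2.4 d t F_u): upper limit = 2.4·0.875·0.375·65 = 51.19 kips.
  Edge l_c = 2 − 0.9375/2 = 1.531 → r_n = 44.79 kips; interior l_c = 2.625 − 0.9375 = 1.688 → r_n = 49.36 kips.
  R_n,bearing = 1·44.79 + 4·49.36 = 242.2 kips → 0.75 × 242.2 = 182 kips.
Bearing governs: 182 kips.

182 kips (bearing governs)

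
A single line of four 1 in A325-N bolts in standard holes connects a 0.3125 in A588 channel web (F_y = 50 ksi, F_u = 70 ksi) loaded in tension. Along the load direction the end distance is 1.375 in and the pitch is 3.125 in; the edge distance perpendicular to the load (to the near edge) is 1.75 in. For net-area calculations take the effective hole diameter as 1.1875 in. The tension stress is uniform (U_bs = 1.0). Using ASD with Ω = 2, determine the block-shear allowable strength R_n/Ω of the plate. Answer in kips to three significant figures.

55.9 kips

Shear plane L_v = 1.375 + 3·3.125 = 10.75 in; A_gv = 10.75 × 0.3125 = 3.359 in².
A_nv = (10.75 − 3.5·1.1875) × 0.3125 = 2.061 in².
A_nt = (1.75 − 0.5·1.1875) × 0.3125 = 0.3613 in².
0.6 F_u A_nv = 86.54 kips; 0.6 F_y A_gv = 100.8 kips → shear rupture governs the shear term.
R_n = 86.54 + 1.0 × 70 × 0.3613 = 111.8 kips.
Allowable strength R_n/Ω = 111.8 / 2 = 55.9 kips.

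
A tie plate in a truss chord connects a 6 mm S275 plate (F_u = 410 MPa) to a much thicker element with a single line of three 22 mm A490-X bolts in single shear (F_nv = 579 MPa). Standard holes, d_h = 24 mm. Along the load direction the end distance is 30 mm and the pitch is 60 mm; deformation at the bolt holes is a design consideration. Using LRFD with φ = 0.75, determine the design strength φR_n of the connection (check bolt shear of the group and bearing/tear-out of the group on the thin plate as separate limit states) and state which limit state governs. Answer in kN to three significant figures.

199 kN (bearing governs)

Bolt shear: A_b = π·22²/4 = 380.1 mm²; R_n = 579 × 380.1 × 3 × 1 / 1000 = 660.3 kN → 0.75 × 660.3 = 495 kN.
Bearing (1.2 l_c t F_u ≤ 2.4 d t F_u): upper limit = 2.4·22·6·410 / 1000 = 129.9 kN.
  Edge l_c = 30 − 24/2 = 18 → r_n = 53.14 kN; interior l_c = 60 − 24 = 36 → r_n = 106.3 kN.
  R_n,bearing = 1·53.14 + 2·106.3 = 265.7 kN → 0.75 × 265.7 = 199 kN.
Bearing governs: 199 kN.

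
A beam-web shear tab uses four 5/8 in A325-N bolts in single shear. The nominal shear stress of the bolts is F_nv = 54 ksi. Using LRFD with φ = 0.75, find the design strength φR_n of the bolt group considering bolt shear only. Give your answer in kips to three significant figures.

A_b = π × 0.625² / 4 = 0.3068 in².
R_n = F_nv · A_b · n · n_s = 54 × 0.3068 × 4 × 1 = 66.27 kips.
Design strength φR_n = 0.75 × 66.27 = 49.7 kips.

49.7 kips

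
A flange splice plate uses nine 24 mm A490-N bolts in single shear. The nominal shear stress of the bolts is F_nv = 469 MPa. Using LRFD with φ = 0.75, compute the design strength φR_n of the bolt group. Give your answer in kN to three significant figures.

1430 kN

A_b = π × 24² / 4 = 452.4 mm².
R_n = F_nv · A_b · n · n_s = 469 × 452.4 × 9 × 1 / 1000 = 1910 kN.
Design strength φR_n = 0.75 × 1910 = 1430 kN.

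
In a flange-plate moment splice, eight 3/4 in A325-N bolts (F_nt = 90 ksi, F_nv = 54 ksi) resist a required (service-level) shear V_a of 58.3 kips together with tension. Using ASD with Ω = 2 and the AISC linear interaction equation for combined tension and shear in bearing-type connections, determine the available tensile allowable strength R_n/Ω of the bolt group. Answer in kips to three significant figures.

110 kips

A_b = π·0.75²/4 = 0.4418 in²; f_rv = 58.3 / (8 × 0.4418) = 16.5 ksi.
F'_nt = 1.3 F_nt − (Ω F_nt / F_nv) f_rv = 1.3·90 − (2·90/54)·16.5 = 62.01 ksi, capped at F_nt → F'_nt = 62.01 ksi.
R_n = F'_nt · A_b · n = 62.01 × 0.4418 × 8 = 219.2 kips.
Allowable strength R_n/Ω = 219.2 / 2 = 110 kips.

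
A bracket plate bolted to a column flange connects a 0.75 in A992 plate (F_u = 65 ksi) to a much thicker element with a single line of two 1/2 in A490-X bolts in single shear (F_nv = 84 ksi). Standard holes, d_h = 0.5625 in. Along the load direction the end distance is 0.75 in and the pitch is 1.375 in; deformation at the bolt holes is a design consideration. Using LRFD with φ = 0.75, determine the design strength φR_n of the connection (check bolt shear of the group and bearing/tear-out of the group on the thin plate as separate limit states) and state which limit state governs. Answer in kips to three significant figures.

Bolt shear: A_b = π·0.5²/4 = 0.1963 in²; R_n = 84 × 0.1963 × 2 × 1 = 32.99 kips → 0.75 × 32.99 = 24.7 kips.
Bearing (1.2 l_c t F_u ≤ 2.4 d t F_u): upper limit = 2.4·0.5·0.75·65 = 58.5 kips.
  Edge l_c = 0.75 − 0.5625/2 = 0.4688 → r_n = 27.42 kips; interior l_c = 1.375 − 0.5625 = 0.8125 → r_n = 47.53 kips.
  R_n,bearing = 1·27.42 + 1·47.53 = 74.95 kips → 0.75 × 74.95 = 56.2 kips.
Bolt shear governs: 24.7 kips.

24.7 kips (bolt shear governs)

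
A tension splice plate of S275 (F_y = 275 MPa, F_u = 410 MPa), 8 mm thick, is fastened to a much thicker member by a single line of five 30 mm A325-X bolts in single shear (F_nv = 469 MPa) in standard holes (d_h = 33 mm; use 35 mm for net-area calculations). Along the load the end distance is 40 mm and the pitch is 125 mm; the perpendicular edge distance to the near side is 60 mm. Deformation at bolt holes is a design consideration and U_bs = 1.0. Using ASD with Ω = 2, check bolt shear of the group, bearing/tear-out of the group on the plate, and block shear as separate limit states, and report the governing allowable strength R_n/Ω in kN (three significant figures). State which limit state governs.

426 kN (block shear governs)

Bolt shear: A_b = π·30²/4 = 706.9 mm²; R_n = 469 × 706.9 × 5 × 1 / 1000 = 1658 kN → 1658 / 2 = 829 kN.
Bearing: edge l_c = 23.5, r_n = 92.5 kN; interior l_c = 92, r_n = 236.2 kN; R_n = 92.5 + 4·236.2 = 1037 kN → 519 kN.
Block shear: A_gv = 4320, A_nv = 3060, A_nt = 340 mm²; R_n = min(0.6F_uA_nv, 0.6F_yA_gv) + U_bs·F_u·A_nt = 852.2 kN → 426 kN.
Block shear governs: 426 kN.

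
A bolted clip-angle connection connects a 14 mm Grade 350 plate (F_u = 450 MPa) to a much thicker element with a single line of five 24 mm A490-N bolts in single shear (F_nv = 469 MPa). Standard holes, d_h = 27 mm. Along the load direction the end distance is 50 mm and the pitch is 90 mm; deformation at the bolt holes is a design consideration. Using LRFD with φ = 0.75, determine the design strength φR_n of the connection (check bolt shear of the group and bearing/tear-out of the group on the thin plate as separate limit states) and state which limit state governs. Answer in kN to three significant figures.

796 kN (bolt shear governs)

Bolt shear: A_b = π·24²/4 = 452.4 mm²; R_n = 469 × 452.4 × 5 × 1 / 1000 = 1061 kN → 0.75 × 1061 = 796 kN.
Bearing (1.2 l_c t F_u ≤ 2.4 d t F_u): upper limit = 2.4·24·14·450 / 1000 = 362.9 kN.
  Edge l_c = 50 − 27/2 = 36.5 → r_n = 275.9 kN; interior l_c = 90 − 27 = 63 → r_n = 362.9 kN.
  R_n,bearing = 1·275.9 + 4·362.9 = 1727 kN → 0.75 × 1727 = 1300 kN.
Bolt shear governs: 796 kN.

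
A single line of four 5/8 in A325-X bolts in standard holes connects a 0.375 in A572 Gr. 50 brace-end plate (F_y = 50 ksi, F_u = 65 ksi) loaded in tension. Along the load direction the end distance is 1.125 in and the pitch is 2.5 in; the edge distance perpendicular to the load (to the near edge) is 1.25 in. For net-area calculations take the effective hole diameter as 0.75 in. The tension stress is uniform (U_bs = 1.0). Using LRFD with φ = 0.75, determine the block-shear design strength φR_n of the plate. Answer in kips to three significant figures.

81.8 kips

Shear plane L_v = 1.125 + 3·2.5 = 8.625 in; A_gv = 8.625 × 0.375 = 3.234 in².
A_nv = (8.625 − 3.5·0.75) × 0.375 = 2.25 in².
A_nt = (1.25 − 0.5·0.75) × 0.375 = 0.3281 in².
0.6 F_u A_nv = 87.75 kips; 0.6 F_y A_gv = 97.03 kips → shear rupture governs the shear term.
R_n = 87.75 + 1.0 × 65 × 0.3281 = 109.1 kips.
Design strength φR_n = 0.75 × 109.1 = 81.8 kips.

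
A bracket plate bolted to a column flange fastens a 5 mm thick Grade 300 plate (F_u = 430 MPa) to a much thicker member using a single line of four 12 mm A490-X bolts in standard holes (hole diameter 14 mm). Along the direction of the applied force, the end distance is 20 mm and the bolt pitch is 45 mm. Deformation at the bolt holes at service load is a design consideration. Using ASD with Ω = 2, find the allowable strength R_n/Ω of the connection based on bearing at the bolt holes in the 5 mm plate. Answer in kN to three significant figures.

110 kN

Per bolt r_n = 1.2 l_c t F_u ≤ 2.4 d t F_u; upper limit = 2.4 × 12 × 5 × 430 / 1000 = 61.92 kN.
Edge bolt: l_c = 20 − 14/2 = 13 mm → 1.2 × 13 × 5 × 430 / 1000 = 33.54 → r_n = 33.54 kN.
Interior bolts: l_c = 45 − 14 = 31 mm → 1.2 × 31 × 5 × 430 / 1000 = 79.98 → r_n = 61.92 kN.
R_n = 1 × 33.54 + 3 × 61.92 = 219.3 kN.
Allowable strength R_n/Ω = 219.3 / 2 = 110 kN.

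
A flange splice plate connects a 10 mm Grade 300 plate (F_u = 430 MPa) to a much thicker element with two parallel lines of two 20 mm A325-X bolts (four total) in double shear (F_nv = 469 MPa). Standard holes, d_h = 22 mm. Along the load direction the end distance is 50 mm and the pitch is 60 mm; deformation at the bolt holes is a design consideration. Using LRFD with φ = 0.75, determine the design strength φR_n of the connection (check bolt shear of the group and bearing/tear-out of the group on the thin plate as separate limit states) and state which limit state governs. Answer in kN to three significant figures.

Bolt shear: A_b = π·20²/4 = 314.2 mm²; R_n = 469 × 314.2 × 4 × 2 / 1000 = 1179 kN → 0.75 × 1179 = 884 kN.
Bearing (1.2 l_c t F_u ≤ 2.4 d t F_u): upper limit = 2.4·20·10·430 / 1000 = 206.4 kN.
  Edge l_c = 50 − 22/2 = 39 → r_n = 201.2 kN; interior l_c = 60 − 22 = 38 → r_n = 196.1 kN.
  R_n,bearing = 2·201.2 + 2·196.1 = 794.6 kN → 0.75 × 794.6 = 596 kN.
Bearing governs: 596 kN.

596 kN (bearing governs)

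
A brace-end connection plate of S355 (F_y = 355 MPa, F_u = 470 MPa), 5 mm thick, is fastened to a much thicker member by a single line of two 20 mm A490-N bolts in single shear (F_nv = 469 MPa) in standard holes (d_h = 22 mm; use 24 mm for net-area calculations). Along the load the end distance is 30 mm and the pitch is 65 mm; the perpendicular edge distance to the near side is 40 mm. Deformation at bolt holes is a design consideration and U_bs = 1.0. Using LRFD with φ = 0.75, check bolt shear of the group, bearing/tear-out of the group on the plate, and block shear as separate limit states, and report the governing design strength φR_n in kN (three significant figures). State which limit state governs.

Bolt shear: A_b = π·20²/4 = 314.2 mm²; R_n = 469 × 314.2 × 2 × 1 / 1000 = 294.7 kN → 0.75 × 294.7 = 221 kN.
Bearing: edge l_c = 19, r_n = 53.58 kN; interior l_c = 43, r_n = 112.8 kN; R_n = 53.58 + 1·112.8 = 166.4 kN → 125 kN.
Block shear: A_gv = 475, A_nv = 295, A_nt = 140 mm²; R_n = min(0.6F_uA_nv, 0.6F_yA_gv) + U_bs·F_u·A_nt = 149 kN → 112 kN.
Block shear governs: 112 kN.

112 kN (block shear governs)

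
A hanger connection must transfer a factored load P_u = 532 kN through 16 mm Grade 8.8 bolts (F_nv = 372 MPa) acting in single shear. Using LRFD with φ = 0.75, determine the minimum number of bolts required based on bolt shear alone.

A_b = π·16²/4 = 201.1 mm².
Per-bolt design strength φR_n = 0.75 × 372 × 201.1 × 1 / 1000 = 56.1 kN.
n ≥ 532 / 56.1 = 9.484 → use 10 bolts.

10 bolts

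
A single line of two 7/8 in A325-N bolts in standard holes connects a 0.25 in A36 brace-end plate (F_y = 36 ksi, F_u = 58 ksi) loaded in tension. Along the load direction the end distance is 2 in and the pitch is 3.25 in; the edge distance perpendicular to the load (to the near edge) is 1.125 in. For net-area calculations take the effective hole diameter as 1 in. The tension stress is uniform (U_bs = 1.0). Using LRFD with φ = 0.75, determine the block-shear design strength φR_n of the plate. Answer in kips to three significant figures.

Shear plane L_v = 2 + 1·3.25 = 5.25 in; A_gv = 5.25 × 0.25 = 1.312 in².
A_nv = (5.25 − 1.5·1) × 0.25 = 0.9375 in².
A_nt = (1.125 − 0.5·1) × 0.25 = 0.1562 in².
0.6 F_u A_nv = 32.62 kips; 0.6 F_y A_gv = 28.35 kips → shear yielding governs the shear term.
R_n = 28.35 + 1.0 × 58 × 0.1562 = 37.41 kips.
Design strength φR_n = 0.75 × 37.41 = 28.1 kips.

28.1 kips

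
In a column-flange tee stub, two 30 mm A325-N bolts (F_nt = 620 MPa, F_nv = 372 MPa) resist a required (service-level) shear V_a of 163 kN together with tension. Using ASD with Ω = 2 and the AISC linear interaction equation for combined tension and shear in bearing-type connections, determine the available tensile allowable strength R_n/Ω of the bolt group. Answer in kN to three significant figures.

298 kN

A_b = π·30²/4 = 706.9 mm²; f_rv = 163 × 1000 / (2 × 706.9) = 115.3 MPa.
F'_nt = 1.3 F_nt − (Ω F_nt / F_nv) f_rv = 1.3·620 − (2·620/372)·115.3 = 421.7 MPa, capped at F_nt → F'_nt = 421.7 MPa.
R_n = F'_nt · A_b · n = 421.7 × 706.9 × 2 / 1000 = 596.1 kN.
Allowable strength R_n/Ω = 596.1 / 2 = 298 kN.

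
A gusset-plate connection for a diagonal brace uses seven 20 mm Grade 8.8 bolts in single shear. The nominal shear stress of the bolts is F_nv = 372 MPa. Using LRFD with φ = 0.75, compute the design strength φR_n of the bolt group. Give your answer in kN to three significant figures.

614 kN

A_b = π × 20² / 4 = 314.2 mm².
R_n = F_nv · A_b · n · n_s = 372 × 314.2 × 7 × 1 / 1000 = 818.1 kN.
Design strength φR_n = 0.75 × 818.1 = 614 kN.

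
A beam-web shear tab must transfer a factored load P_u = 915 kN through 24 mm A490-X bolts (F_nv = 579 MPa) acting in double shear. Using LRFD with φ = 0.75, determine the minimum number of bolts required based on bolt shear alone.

3 bolts

A_b = π·24²/4 = 452.4 mm².
Per-bolt design strength φR_n = 0.75 × 579 × 452.4 × 2 / 1000 = 392.9 kN.
n ≥ 915 / 392.9 = 2.329 → use 3 bolts.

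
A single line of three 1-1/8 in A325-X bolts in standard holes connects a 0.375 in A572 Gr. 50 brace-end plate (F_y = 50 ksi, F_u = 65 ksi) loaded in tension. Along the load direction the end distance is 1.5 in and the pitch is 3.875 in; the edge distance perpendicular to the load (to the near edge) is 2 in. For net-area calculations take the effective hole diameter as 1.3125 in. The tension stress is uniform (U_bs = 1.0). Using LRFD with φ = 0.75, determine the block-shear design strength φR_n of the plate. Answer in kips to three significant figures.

Shear plane L_v = 1.5 + 2·3.875 = 9.25 in; A_gv = 9.25 × 0.375 = 3.469 in².
A_nv = (9.25 − 2.5·1.3125) × 0.375 = 2.238 in².
A_nt = (2 − 0.5·1.3125) × 0.375 = 0.5039 in².
0.6 F_u A_nv = 87.29 kips; 0.6 F_y A_gv = 104.1 kips → shear rupture governs the shear term.
R_n = 87.29 + 1.0 × 65 × 0.5039 = 120 kips.
Design strength φR_n = 0.75 × 120 = 90 kips.

90 kips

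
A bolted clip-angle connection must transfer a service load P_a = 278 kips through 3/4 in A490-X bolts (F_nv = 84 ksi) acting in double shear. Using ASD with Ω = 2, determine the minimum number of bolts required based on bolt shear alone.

8 bolts

A_b = π·0.75²/4 = 0.4418 in².
Per-bolt allowable strength R_n/Ω = 84 × 0.4418 × 2 / 2 = 37.11 kips.
n ≥ 278 / 37.11 = 7.491 → use 8 bolts.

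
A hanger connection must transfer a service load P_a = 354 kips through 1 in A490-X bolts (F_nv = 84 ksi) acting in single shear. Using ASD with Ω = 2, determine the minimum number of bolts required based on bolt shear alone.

A_b = π·1²/4 = 0.7854 in².
Per-bolt allowable strength R_n/Ω = 84 × 0.7854 × 1 / 2 = 32.99 kips.
n ≥ 354 / 32.99 = 10.73 → use 11 bolts.

11 bolts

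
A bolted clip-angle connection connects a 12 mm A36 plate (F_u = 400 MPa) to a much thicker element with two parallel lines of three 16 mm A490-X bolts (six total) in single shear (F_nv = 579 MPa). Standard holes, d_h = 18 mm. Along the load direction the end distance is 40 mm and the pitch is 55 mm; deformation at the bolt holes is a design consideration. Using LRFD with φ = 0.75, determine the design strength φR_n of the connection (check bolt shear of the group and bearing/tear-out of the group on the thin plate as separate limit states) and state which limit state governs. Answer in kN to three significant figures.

524 kN (bolt shear governs)

Bolt shear: A_b = π·16²/4 = 201.1 mm²; R_n = 579 × 201.1 × 6 × 1 / 1000 = 698.5 kN → 0.75 × 698.5 = 524 kN.
Bearing (1.2 l_c t F_u ≤ 2.4 d t F_u): upper limit = 2.4·16·12·400 / 1000 = 184.3 kN.
  Edge l_c = 40 − 18/2 = 31 → r_n = 178.6 kN; interior l_c = 55 − 18 = 37 → r_n = 184.3 kN.
  R_n,bearing = 2·178.6 + 4·184.3 = 1094 kN → 0.75 × 1094 = 821 kN.
Bolt shear governs: 524 kN.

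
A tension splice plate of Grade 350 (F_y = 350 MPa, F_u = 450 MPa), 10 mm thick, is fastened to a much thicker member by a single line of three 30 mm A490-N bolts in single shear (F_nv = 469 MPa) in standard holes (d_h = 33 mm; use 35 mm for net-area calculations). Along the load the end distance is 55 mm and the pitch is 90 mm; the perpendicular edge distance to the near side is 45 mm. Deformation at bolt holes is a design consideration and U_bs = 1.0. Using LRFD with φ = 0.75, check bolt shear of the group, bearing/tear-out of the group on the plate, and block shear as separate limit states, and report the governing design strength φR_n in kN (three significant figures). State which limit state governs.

Bolt shear: A_b = π·30²/4 = 706.9 mm²; R_n = 469 × 706.9 × 3 × 1 / 1000 = 994.5 kN → 0.75 × 994.5 = 746 kN.
Bearing: edge l_c = 38.5, r_n = 207.9 kN; interior l_c = 57, r_n = 307.8 kN; R_n = 207.9 + 2·307.8 = 823.5 kN → 618 kN.
Block shear: A_gv = 2350, A_nv = 1475, A_nt = 275 mm²; R_n = min(0.6F_uA_nv, 0.6F_yA_gv) + U_bs·F_u·A_nt = 522 kN → 392 kN.
Block shear governs: 392 kN.

392 kN (block shear governs)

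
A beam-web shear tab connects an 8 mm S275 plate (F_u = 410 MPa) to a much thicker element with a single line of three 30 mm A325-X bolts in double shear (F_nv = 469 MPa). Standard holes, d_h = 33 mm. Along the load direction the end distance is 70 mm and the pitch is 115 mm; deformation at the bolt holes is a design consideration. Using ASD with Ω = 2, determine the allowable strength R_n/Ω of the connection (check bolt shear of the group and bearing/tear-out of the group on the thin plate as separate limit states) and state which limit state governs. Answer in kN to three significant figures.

341 kN (bearing governs)

Bolt shear: A_b = π·30²/4 = 706.9 mm²; R_n = 469 × 706.9 × 3 × 2 / 1000 = 1989 kN → 1989 / 2 = 995 kN.
Bearing (1.2 l_c t F_u ≤ 2.4 d t F_u): upper limit = 2.4·30·8·410 / 1000 = 236.2 kN.
  Edge l_c = 70 − 33/2 = 53.5 → r_n = 210.6 kN; interior l_c = 115 − 33 = 82 → r_n = 236.2 kN.
  R_n,bearing = 1·210.6 + 2·236.2 = 682.9 kN → 682.9 / 2 = 341 kN.
Bearing governs: 341 kN.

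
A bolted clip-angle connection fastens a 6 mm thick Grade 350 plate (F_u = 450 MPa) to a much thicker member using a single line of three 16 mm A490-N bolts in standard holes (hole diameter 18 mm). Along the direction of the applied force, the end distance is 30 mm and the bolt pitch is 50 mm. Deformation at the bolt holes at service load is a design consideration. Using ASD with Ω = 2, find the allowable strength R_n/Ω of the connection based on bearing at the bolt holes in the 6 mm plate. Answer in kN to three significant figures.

138 kN

Per bolt r_n = 1.2 l_c t F_u ≤ 2.4 d t F_u; upper limit = 2.4 × 16 × 6 × 450 / 1000 = 103.7 kN.
Edge bolt: l_c = 30 − 18/2 = 21 mm → 1.2 × 21 × 6 × 450 / 1000 = 68.04 → r_n = 68.04 kN.
Interior bolts: l_c = 50 − 18 = 32 mm → 1.2 × 32 × 6 × 450 / 1000 = 103.7 → r_n = 103.7 kN.
R_n = 1 × 68.04 + 2 × 103.7 = 275.4 kN.
Allowable strength R_n/Ω = 275.4 / 2 = 138 kN.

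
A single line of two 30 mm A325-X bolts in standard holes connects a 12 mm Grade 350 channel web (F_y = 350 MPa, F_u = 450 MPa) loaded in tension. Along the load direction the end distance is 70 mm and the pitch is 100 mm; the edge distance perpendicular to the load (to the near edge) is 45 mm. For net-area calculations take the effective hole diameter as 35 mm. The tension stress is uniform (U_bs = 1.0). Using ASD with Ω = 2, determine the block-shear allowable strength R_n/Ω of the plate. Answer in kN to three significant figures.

Shear plane L_v = 70 + 1·100 = 170 mm; A_gv = 170 × 12 = 2040 mm².
A_nv = (170 − 1.5·35) × 12 = 1410 mm².
A_nt = (45 − 0.5·35) × 12 = 330 mm².
0.6 F_u A_nv = 380.7 kN; 0.6 F_y A_gv = 428.4 kN → shear rupture governs the shear term.
R_n = 380.7 + 1.0 × 450 × 330 / 1000 = 529.2 kN.
Allowable strength R_n/Ω = 529.2 / 2 = 265 kN.

265 kN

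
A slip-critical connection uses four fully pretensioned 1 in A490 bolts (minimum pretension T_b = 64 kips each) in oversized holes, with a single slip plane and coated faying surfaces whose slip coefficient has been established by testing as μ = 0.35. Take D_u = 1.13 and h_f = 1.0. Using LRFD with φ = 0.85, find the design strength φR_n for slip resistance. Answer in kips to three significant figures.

86.1 kips

R_n = μ · D_u · h_f · T_b · n_s · n_b = 0.35 × 1.13 × 1.0 × 64 × 1 × 4 = 101.2 kips.
Design strength φR_n = 0.85 × 101.2 = 86.1 kips.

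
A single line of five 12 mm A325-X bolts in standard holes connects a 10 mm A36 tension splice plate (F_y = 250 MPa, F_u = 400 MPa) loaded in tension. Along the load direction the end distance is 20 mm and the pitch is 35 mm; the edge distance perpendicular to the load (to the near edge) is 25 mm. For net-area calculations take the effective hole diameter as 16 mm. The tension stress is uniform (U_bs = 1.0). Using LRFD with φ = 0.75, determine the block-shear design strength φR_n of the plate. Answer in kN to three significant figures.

Shear plane L_v = 20 + 4·35 = 160 mm; A_gv = 160 × 10 = 1600 mm².
A_nv = (160 − 4.5·16) × 10 = 880 mm².
A_nt = (25 − 0.5·16) × 10 = 170 mm².
0.6 F_u A_nv = 211.2 kN; 0.6 F_y A_gv = 240 kN → shear rupture governs the shear term.
R_n = 211.2 + 1.0 × 400 × 170 / 1000 = 279.2 kN.
Design strength φR_n = 0.75 × 279.2 = 209 kN.

209 kN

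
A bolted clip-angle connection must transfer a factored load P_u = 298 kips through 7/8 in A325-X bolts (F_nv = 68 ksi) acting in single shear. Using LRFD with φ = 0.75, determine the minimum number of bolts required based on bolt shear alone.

10 bolts

A_b = π·0.875²/4 = 0.6013 in².
Per-bolt design strength φR_n = 0.75 × 68 × 0.6013 × 1 = 30.67 kips.
n ≥ 298 / 30.67 = 9.717 → use 10 bolts.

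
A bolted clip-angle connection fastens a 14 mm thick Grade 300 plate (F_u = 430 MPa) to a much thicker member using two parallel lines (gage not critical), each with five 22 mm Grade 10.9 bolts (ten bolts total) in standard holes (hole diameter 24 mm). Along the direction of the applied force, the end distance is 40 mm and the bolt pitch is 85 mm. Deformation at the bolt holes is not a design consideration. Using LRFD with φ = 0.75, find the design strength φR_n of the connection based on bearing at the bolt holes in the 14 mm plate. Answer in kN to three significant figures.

2760 kN

Per bolt r_n = 1.5 l_c t F_u ≤ 3.0 d t F_u; upper limit = 3.0 × 22 × 14 × 430 / 1000 = 397.3 kN.
Edge bolt: l_c = 40 − 24/2 = 28 mm → 1.5 × 28 × 14 × 430 / 1000 = 252.8 → r_n = 252.8 kN.
Interior bolts: l_c = 85 − 24 = 61 mm → 1.5 × 61 × 14 × 430 / 1000 = 550.8 → r_n = 397.3 kN.
R_n = 2 × 252.8 + 8 × 397.3 = 3684 kN.
Design strength φR_n = 0.75 × 3684 = 2760 kN.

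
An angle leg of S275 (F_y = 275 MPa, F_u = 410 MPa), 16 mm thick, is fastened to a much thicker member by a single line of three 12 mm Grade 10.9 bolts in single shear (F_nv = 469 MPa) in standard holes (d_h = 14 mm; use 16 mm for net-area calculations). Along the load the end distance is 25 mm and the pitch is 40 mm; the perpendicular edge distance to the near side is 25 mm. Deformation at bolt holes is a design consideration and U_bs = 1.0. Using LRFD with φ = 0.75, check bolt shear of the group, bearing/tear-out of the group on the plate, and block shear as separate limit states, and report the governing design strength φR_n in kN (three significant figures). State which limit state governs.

119 kN (bolt shear governs)

Bolt shear: A_b = π·12²/4 = 113.1 mm²; R_n = 469 × 113.1 × 3 × 1 / 1000 = 159.1 kN → 0.75 × 159.1 = 119 kN.
Bearing: edge l_c = 18, r_n = 141.7 kN; interior l_c = 26, r_n = 188.9 kN; R_n = 141.7 + 2·188.9 = 519.6 kN → 390 kN.
Block shear: A_gv = 1680, A_nv = 1040, A_nt = 272 mm²; R_n = min(0.6F_uA_nv, 0.6F_yA_gv) + U_bs·F_u·A_nt = 367.4 kN → 276 kN.
Bolt shear governs: 119 kN.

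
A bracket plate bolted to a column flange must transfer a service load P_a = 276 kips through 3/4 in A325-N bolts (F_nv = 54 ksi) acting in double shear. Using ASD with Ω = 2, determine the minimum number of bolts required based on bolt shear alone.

12 bolts

A_b = π·0.75²/4 = 0.4418 in².
Per-bolt allowable strength R_n/Ω = 54 × 0.4418 × 2 / 2 = 23.86 kips.
n ≥ 276 / 23.86 = 11.57 → use 12 bolts.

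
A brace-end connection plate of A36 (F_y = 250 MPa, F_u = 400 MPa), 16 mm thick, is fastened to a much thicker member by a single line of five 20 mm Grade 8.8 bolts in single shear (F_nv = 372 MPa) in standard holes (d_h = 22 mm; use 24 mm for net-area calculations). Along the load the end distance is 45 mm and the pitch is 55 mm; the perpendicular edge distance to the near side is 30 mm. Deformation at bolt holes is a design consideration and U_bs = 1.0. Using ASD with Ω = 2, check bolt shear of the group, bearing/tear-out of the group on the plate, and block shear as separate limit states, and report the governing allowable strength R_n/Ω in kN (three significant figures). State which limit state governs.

Bolt shear: A_b = π·20²/4 = 314.2 mm²; R_n = 372 × 314.2 × 5 × 1 / 1000 = 584.3 kN → 584.3 / 2 = 292 kN.
Bearing: edge l_c = 34, r_n = 261.1 kN; interior l_c = 33, r_n = 253.4 kN; R_n = 261.1 + 4·253.4 = 1275 kN → 637 kN.
Block shear: A_gv = 4240, A_nv = 2512, A_nt = 288 mm²; R_n = min(0.6F_uA_nv, 0.6F_yA_gv) + U_bs·F_u·A_nt = 718.1 kN → 359 kN.
Bolt shear governs: 292 kN.

292 kN (bolt shear governs)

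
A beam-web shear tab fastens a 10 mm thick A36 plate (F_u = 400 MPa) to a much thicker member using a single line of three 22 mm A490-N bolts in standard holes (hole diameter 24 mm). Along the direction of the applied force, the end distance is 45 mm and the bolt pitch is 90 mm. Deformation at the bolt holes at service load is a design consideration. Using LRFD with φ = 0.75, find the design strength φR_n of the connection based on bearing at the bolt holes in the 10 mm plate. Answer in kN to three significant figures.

436 kN

Per bolt r_n = 1.2 l_c t F_u ≤ 2.4 d t F_u; upper limit = 2.4 × 22 × 10 × 400 / 1000 = 211.2 kN.
Edge bolt: l_c = 45 − 24/2 = 33 mm → 1.2 × 33 × 10 × 400 / 1000 = 158.4 → r_n = 158.4 kN.
Interior bolts: l_c = 90 − 24 = 66 mm → 1.2 × 66 × 10 × 400 / 1000 = 316.8 → r_n = 211.2 kN.
R_n = 1 × 158.4 + 2 × 211.2 = 580.8 kN.
Design strength φR_n = 0.75 × 580.8 = 436 kN.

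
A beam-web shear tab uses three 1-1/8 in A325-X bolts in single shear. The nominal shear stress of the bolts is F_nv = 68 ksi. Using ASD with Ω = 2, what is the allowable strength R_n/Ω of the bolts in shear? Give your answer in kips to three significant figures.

101 kips

A_b = π × 1.125² / 4 = 0.994 in².
R_n = F_nv · A_b · n · n_s = 68 × 0.994 × 3 × 1 = 202.8 kips.
Allowable strength R_n/Ω = 202.8 / 2 = 101 kips.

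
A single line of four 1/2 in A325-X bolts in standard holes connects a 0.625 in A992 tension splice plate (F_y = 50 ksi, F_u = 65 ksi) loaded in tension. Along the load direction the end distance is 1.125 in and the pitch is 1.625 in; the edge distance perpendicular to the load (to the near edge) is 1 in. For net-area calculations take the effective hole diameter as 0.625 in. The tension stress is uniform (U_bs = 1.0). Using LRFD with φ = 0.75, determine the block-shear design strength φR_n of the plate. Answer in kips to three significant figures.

90.6 kips

Shear plane L_v = 1.125 + 3·1.625 = 6 in; A_gv = 6 × 0.625 = 3.75 in².
A_nv = (6 − 3.5·0.625) × 0.625 = 2.383 in².
A_nt = (1 − 0.5·0.625) × 0.625 = 0.4297 in².
0.6 F_u A_nv = 92.93 kips; 0.6 F_y A_gv = 112.5 kips → shear rupture governs the shear term.
R_n = 92.93 + 1.0 × 65 × 0.4297 = 120.9 kips.
Design strength φR_n = 0.75 × 120.9 = 90.6 kips.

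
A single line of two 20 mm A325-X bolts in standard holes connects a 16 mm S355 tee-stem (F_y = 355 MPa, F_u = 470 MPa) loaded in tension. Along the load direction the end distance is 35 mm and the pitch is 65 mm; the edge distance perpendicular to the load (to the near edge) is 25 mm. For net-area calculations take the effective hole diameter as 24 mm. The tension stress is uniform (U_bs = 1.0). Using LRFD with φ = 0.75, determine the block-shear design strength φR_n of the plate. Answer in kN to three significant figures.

290 kN

Shear plane L_v = 35 + 1·65 = 100 mm; A_gv = 100 × 16 = 1600 mm².
A_nv = (100 − 1.5·24) × 16 = 1024 mm².
A_nt = (25 − 0.5·24) × 16 = 208 mm².
0.6 F_u A_nv = 288.8 kN; 0.6 F_y A_gv = 340.8 kN → shear rupture governs the shear term.
R_n = 288.8 + 1.0 × 470 × 208 / 1000 = 386.5 kN.
Design strength φR_n = 0.75 × 386.5 = 290 kN.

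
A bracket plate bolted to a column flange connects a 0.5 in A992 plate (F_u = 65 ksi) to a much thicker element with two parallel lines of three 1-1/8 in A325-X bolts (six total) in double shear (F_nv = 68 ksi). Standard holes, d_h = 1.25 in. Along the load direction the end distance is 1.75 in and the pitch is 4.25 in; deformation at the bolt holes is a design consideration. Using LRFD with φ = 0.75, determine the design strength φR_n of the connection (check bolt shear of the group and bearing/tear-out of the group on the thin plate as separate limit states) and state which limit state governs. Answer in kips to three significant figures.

Bolt shear: A_b = π·1.125²/4 = 0.994 in²; R_n = 68 × 0.994 × 6 × 2 = 811.1 kips → 0.75 × 811.1 = 608 kips.
Bearing (1.2 l_c t F_u ≤ 2.4 d t F_u): upper limit = 2.4·1.125·0.5·65 = 87.75 kips.
  Edge l_c = 1.75 − 1.25/2 = 1.125 → r_n = 43.87 kips; interior l_c = 4.25 − 1.25 = 3 → r_n = 87.75 kips.
  R_n,bearing = 2·43.87 + 4·87.75 = 438.7 kips → 0.75 × 438.7 = 329 kips.
Bearing governs: 329 kips.

329 kips (bearing governs)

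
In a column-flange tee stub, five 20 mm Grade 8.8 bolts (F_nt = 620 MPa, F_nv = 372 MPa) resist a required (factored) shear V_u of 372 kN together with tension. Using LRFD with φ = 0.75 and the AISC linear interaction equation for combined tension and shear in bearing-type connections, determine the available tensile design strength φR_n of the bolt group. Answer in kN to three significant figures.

A_b = π·20²/4 = 314.2 mm²; f_rv = 372 × 1000 / (5 × 314.2) = 236.8 MPa.
F'_nt = 1.3 F_nt − (F_nt / φF_nv) f_rv = 1.3·620 − (620/(0.75·372))·236.8 = 279.7 MPa, capped at F_nt → F'_nt = 279.7 MPa.
R_n = F'_nt · A_b · n = 279.7 × 314.2 × 5 / 1000 = 439.4 kN.
Design strength φR_n = 0.75 × 439.4 = 330 kN.

330 kN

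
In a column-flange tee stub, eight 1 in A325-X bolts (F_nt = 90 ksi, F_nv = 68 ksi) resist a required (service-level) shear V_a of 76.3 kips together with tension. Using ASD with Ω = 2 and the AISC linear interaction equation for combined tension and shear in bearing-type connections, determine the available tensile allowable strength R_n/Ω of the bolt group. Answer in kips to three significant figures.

A_b = π·1²/4 = 0.7854 in²; f_rv = 76.3 / (8 × 0.7854) = 12.14 ksi.
F'_nt = 1.3 F_nt − (Ω F_nt / F_nv) f_rv = 1.3·90 − (2·90/68)·12.14 = 84.86 ksi, capped at F_nt → F'_nt = 84.86 ksi.
R_n = F'_nt · A_b · n = 84.86 × 0.7854 × 8 = 533.2 kips.
Allowable strength R_n/Ω = 533.2 / 2 = 267 kips.

267 kips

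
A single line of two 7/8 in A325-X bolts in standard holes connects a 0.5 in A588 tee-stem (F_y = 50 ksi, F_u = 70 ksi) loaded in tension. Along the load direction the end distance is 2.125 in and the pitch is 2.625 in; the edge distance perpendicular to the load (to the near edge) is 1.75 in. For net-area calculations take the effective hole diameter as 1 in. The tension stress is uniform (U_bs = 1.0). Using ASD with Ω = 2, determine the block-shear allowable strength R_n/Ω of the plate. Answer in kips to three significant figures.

56 kips

Shear plane L_v = 2.125 + 1·2.625 = 4.75 in; A_gv = 4.75 × 0.5 = 2.375 in².
A_nv = (4.75 − 1.5·1) × 0.5 = 1.625 in².
A_nt = (1.75 − 0.5·1) × 0.5 = 0.625 in².
0.6 F_u A_nv = 68.25 kips; 0.6 F_y A_gv = 71.25 kips → shear rupture governs the shear term.
R_n = 68.25 + 1.0 × 70 × 0.625 = 112 kips.
Allowable strength R_n/Ω = 112 / 2 = 56 kips.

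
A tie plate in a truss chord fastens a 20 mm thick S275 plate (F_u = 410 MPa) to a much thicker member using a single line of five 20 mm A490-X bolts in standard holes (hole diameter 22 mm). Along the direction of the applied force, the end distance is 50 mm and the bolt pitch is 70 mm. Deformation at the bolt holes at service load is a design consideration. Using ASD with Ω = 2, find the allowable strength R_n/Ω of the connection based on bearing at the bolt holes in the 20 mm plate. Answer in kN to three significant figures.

979 kN

Per bolt r_n = 1.2 l_c t F_u ≤ 2.4 d t F_u; upper limit = 2.4 × 20 × 20 × 410 / 1000 = 393.6 kN.
Edge bolt: l_c = 50 − 22/2 = 39 mm → 1.2 × 39 × 20 × 410 / 1000 = 383.8 → r_n = 383.8 kN.
Interior bolts: l_c = 70 − 22 = 48 mm → 1.2 × 48 × 20 × 410 / 1000 = 472.3 → r_n = 393.6 kN.
R_n = 1 × 383.8 + 4 × 393.6 = 1958 kN.
Allowable strength R_n/Ω = 1958 / 2 = 979 kN.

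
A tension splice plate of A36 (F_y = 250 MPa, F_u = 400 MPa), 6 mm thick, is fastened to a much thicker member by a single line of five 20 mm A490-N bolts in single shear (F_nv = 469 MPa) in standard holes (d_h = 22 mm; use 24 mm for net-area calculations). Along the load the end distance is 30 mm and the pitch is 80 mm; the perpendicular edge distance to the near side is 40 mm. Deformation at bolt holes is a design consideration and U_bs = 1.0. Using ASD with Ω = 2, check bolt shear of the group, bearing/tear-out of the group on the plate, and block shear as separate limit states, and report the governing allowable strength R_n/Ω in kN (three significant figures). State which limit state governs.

191 kN (block shear governs)

Bolt shear: A_b = π·20²/4 = 314.2 mm²; R_n = 469 × 314.2 × 5 × 1 / 1000 = 736.7 kN → 736.7 / 2 = 368 kN.
Bearing: edge l_c = 19, r_n = 54.72 kN; interior l_c = 58, r_n = 115.2 kN; R_n = 54.72 + 4·115.2 = 515.5 kN → 258 kN.
Block shear: A_gv = 2100, A_nv = 1452, A_nt = 168 mm²; R_n = min(0.6F_uA_nv, 0.6F_yA_gv) + U_bs·F_u·A_nt = 382.2 kN → 191 kN.
Block shear governs: 191 kN.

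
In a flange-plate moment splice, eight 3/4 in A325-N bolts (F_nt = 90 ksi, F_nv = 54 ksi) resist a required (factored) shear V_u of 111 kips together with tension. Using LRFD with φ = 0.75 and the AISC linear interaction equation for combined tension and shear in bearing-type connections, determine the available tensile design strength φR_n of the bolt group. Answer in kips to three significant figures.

125 kips

A_b = π·0.75²/4 = 0.4418 in²; f_rv = 111 / (8 × 0.4418) = 31.41 ksi.
F'_nt = 1.3 F_nt − (F_nt / φF_nv) f_rv = 1.3·90 − (90/(0.75·54))·31.41 = 47.21 ksi, capped at F_nt → F'_nt = 47.21 ksi.
R_n = F'_nt · A_b · n = 47.21 × 0.4418 × 8 = 166.8 kips.
Design strength φR_n = 0.75 × 166.8 = 125 kips.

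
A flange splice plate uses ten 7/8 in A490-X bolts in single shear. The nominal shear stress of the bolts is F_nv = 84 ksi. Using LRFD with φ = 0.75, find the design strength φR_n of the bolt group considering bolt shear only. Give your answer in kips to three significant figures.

A_b = π × 0.875² / 4 = 0.6013 in².
R_n = F_nv · A_b · n · n_s = 84 × 0.6013 × 10 × 1 = 505.1 kips.
Design strength φR_n = 0.75 × 505.1 = 379 kips.

379 kips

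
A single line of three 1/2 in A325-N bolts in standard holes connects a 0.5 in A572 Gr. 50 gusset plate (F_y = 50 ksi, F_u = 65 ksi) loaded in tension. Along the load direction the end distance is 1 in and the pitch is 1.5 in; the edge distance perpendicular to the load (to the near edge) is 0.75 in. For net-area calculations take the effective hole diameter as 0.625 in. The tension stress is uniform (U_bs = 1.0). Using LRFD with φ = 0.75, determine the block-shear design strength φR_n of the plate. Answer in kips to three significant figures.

46.3 kips

Shear plane L_v = 1 + 2·1.5 = 4 in; A_gv = 4 × 0.5 = 2 in².
A_nv = (4 − 2.5·0.625) × 0.5 = 1.219 in².
A_nt = (0.75 − 0.5·0.625) × 0.5 = 0.2188 in².
0.6 F_u A_nv = 47.53 kips; 0.6 F_y A_gv = 60 kips → shear rupture governs the shear term.
R_n = 47.53 + 1.0 × 65 × 0.2188 = 61.75 kips.
Design strength φR_n = 0.75 × 61.75 = 46.3 kips.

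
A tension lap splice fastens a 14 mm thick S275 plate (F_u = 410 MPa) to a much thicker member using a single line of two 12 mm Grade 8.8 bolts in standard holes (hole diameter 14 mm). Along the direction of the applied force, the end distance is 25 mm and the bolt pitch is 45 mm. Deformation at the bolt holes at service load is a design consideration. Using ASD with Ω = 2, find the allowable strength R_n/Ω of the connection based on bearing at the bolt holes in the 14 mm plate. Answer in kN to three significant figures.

145 kN

Per bolt r_n = 1.2 l_c t F_u ≤ 2.4 d t F_u; upper limit = 2.4 × 12 × 14 × 410 / 1000 = 165.3 kN.
Edge bolt: l_c = 25 − 14/2 = 18 mm → 1.2 × 18 × 14 × 410 / 1000 = 124 → r_n = 124 kN.
Interior bolts: l_c = 45 − 14 = 31 mm → 1.2 × 31 × 14 × 410 / 1000 = 213.5 → r_n = 165.3 kN.
R_n = 1 × 124 + 1 × 165.3 = 289.3 kN.
Allowable strength R_n/Ω = 289.3 / 2 = 145 kN.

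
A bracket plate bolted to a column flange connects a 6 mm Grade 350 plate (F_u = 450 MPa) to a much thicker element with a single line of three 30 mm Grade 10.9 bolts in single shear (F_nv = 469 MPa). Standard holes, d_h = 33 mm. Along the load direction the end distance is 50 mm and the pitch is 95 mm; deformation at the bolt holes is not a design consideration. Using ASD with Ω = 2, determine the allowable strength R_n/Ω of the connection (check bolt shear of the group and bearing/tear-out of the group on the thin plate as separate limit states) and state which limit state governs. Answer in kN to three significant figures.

Bolt shear: A_b = π·30²/4 = 706.9 mm²; R_n = 469 × 706.9 × 3 × 1 / 1000 = 994.5 kN → 994.5 / 2 = 497 kN.
Bearing (1.5 l_c t F_u ≤ 3.0 d t F_u): upper limit = 3.0·30·6·450 / 1000 = 243 kN.
  Edge l_c = 50 − 33/2 = 33.5 → r_n = 135.7 kN; interior l_c = 95 − 33 = 62 → r_n = 243 kN.
  R_n,bearing = 1·135.7 + 2·243 = 621.7 kN → 621.7 / 2 = 311 kN.
Bearing governs: 311 kN.

311 kN (bearing governs)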